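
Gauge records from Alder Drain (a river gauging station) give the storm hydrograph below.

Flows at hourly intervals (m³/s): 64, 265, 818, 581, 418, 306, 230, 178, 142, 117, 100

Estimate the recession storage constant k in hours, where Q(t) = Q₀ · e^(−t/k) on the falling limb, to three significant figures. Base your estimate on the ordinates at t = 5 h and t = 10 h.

On the falling limb, Q drops from 306 to 100 m³/s between t = 5 h and t = 10 h (Δt = 5 h).
k = −Δt / ln(Q₂/Q₁) = −5 / ln(100/306) = 4.47 h.

k ≈ 4.47 h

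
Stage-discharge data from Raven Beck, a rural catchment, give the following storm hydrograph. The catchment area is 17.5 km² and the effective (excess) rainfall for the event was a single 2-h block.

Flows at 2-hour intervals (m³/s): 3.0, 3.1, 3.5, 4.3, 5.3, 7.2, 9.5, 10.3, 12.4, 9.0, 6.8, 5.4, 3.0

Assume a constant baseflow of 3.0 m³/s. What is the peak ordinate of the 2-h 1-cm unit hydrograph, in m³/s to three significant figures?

Direct runoff: 0.0, 0.1, 0.5, 1.3, 2.3, 4.2, 6.5, 7.3, 9.4, 6.0, 3.8, 2.4, 0.0 m³/s; ΣQ_DR = 43.80 m³/s, peak = 9.4 m³/s.
Runoff depth d = ΣQ_DR·Δt / A = 43.80 × 7200 / (17.5 km²) = 18.02 mm.
The 1-cm UH is the DRH scaled by (10 mm)/d, so U_p = 9.4 × 10/18.02 = 5.22 m³/s.

U_p ≈ 5.22 m³/s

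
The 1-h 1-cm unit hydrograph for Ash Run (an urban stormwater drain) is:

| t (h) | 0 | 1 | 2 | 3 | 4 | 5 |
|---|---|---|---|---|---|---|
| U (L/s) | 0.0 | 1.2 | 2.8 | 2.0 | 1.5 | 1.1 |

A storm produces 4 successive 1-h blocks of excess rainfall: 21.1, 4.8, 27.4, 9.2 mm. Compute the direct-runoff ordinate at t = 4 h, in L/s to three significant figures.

By discrete convolution, Q_j = Σ (P_i / 10 mm) · U_{j−i}.
At t = 4 h (j=4): Q = (21.1/10)·1.5 + (4.8/10)·2.0 + (27.4/10)·2.8 + (9.2/10)·1.2 = 12.9 L/s.

Q ≈ 12.9 L/s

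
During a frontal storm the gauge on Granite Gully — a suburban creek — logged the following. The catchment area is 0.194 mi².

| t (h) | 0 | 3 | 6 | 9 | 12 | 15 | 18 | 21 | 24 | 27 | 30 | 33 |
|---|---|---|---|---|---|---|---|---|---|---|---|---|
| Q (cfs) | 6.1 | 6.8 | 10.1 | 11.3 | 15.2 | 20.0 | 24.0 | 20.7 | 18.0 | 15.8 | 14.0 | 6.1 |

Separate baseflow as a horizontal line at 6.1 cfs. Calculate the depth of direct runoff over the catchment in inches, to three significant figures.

d ≈ 2.27 in

Direct runoff: 0.0, 0.7, 4.0, 5.2, 9.1, 13.9, 17.9, 14.6, 11.9, 9.7, 7.9, 0.0 cfs; ΣQ_DR = 94.90 cfs.
V = ΣQ_DR · Δt = 94.90 × 10800 s = 1.025 × 10^6 ft³.
Over A = 0.194 mi², depth = V / A = 2.27 in.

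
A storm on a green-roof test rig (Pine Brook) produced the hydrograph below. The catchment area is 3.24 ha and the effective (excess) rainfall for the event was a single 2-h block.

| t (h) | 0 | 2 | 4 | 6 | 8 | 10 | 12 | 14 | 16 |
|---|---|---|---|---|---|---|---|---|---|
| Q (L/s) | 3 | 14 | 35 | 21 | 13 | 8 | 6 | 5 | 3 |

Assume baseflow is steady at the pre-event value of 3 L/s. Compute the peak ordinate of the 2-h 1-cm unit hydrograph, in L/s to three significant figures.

U_p ≈ 17.8 L/s

Direct runoff: 0.0, 11.0, 32.0, 18.0, 10.0, 5.0, 3.0, 2.0, 0.0 L/s; ΣQ_DR = 81.00 L/s, peak = 32.0 L/s.
Runoff depth d = ΣQ_DR·Δt / A = 81.00 × 7200 / (3.24 ha) = 18.00 mm.
The 1-cm UH is the DRH scaled by (10 mm)/d, so U_p = 32.0 × 10/18.00 = 17.8 L/s.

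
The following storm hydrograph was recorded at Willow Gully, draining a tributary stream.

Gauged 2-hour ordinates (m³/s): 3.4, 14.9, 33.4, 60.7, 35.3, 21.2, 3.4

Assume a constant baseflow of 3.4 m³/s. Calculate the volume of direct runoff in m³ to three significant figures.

V ≈ 1.07 × 10^6 m³

Direct-runoff ordinates (Q − Q_b): 0.0, 11.5, 30.0, 57.3, 31.9, 17.8, 0.0 m³/s.
ΣQ_DR = 148.5 m³/s.
With Δt = 2 h = 7200 s, V = ΣQ_DR · Δt = 148.5 × 7200 = 1.07 × 10^6 m³.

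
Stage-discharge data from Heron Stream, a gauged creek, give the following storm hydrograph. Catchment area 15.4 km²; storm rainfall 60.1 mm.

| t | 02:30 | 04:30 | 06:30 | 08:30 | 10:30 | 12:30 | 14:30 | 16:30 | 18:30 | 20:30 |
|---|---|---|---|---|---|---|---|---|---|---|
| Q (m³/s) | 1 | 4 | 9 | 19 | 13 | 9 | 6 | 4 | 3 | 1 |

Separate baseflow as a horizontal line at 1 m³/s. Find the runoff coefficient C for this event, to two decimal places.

C ≈ 0.46

ΣQ_DR = 59.00 m³/s; V = ΣQ_DR·Δt = 4.248 × 10^5 m³.
Runoff depth d = V / A = 27.58 mm.
C = d / P = 27.58 / 60.1 = 0.46.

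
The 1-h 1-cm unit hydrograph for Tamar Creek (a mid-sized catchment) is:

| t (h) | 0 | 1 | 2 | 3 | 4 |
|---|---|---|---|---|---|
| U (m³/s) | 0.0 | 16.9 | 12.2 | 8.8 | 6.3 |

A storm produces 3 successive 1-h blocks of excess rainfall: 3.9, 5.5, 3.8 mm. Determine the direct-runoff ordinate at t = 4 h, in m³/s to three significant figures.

Q ≈ 11.9 m³/s

By discrete convolution, Q_j = Σ (P_i / 10 mm) · U_{j−i}.
At t = 4 h (j=4): Q = (3.9/10)·6.3 + (5.5/10)·8.8 + (3.8/10)·12.2 = 11.9 m³/s.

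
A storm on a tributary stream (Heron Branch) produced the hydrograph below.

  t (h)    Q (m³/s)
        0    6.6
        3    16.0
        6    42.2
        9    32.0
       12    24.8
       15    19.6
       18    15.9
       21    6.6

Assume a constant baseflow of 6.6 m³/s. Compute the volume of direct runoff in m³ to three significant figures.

V ≈ 1.20 × 10^6 m³

Direct-runoff ordinates (Q − Q_b): 0.0, 9.4, 35.6, 25.4, 18.2, 13.0, 9.3, 0.0 m³/s.
ΣQ_DR = 110.9 m³/s.
With Δt = 3 h = 10800 s, V = ΣQ_DR · Δt = 110.9 × 10800 = 1.20 × 10^6 m³.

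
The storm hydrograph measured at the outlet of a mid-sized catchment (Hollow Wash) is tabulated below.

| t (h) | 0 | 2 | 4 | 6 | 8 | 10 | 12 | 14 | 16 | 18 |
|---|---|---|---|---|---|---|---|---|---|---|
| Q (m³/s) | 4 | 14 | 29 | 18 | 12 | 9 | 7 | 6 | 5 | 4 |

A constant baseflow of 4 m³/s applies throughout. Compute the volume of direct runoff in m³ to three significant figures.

Direct-runoff ordinates (Q − Q_b): 0.0, 10.0, 25.0, 14.0, 8.0, 5.0, 3.0, 2.0, 1.0, 0.0 m³/s.
ΣQ_DR = 68.00 m³/s.
With Δt = 2 h = 7200 s, V = ΣQ_DR · Δt = 68.00 × 7200 = 4.90 × 10^5 m³.

V ≈ 4.90 × 10^5 m³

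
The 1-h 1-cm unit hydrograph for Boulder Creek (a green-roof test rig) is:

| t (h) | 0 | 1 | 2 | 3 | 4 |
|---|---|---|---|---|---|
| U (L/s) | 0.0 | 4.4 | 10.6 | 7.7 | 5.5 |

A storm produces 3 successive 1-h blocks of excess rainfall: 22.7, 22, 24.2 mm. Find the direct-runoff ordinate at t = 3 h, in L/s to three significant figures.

Q ≈ 51.4 L/s

By discrete convolution, Q_j = Σ (P_i / 10 mm) · U_{j−i}.
At t = 3 h (j=3): Q = (22.7/10)·7.7 + (22/10)·10.6 + (24.2/10)·4.4 = 51.4 L/s.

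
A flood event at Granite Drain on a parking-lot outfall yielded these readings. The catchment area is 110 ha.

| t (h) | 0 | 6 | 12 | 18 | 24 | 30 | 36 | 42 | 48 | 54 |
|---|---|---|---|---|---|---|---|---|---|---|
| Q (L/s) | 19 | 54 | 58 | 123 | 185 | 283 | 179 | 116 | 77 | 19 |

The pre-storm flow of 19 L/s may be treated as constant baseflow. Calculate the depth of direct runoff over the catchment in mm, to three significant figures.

Direct runoff: 0.0, 35.0, 39.0, 104.0, 166.0, 264.0, 160.0, 97.0, 58.0, 0.0 L/s; ΣQ_DR = 923.0 L/s.
V = ΣQ_DR · Δt = 923.0 × 21600 s = 1.994 × 10^7 L.
Over A = 110 ha, depth = V / A = 18.1 mm.

d ≈ 18.1 mm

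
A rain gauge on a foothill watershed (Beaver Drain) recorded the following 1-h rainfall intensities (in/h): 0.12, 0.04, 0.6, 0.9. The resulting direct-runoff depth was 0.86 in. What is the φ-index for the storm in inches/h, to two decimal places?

Only the 2 blocks with intensity above φ contribute runoff: 0.6, 0.9 in/h.
Σ(I−φ)·Δt = d  ⇒  (0.6+0.9 − 2φ)·1 = 0.86
φ = (1.500 − 0.86/1) / 2 = 0.32 in/h.

φ ≈ 0.32 in/h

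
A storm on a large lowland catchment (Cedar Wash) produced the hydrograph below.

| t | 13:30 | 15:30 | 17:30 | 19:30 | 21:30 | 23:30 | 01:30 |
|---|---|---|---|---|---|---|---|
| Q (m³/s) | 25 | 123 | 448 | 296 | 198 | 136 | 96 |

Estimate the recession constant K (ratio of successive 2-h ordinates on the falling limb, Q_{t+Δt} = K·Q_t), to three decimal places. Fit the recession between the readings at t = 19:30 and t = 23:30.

Using the recession-limb readings at t = 19:30 and t = 23:30: Q falls from 296 to 136 m³/s over 2 intervals.
K = (Q₂/Q₁)^(1/2) = (136/296)^(1/2) = 0.678.

K ≈ 0.678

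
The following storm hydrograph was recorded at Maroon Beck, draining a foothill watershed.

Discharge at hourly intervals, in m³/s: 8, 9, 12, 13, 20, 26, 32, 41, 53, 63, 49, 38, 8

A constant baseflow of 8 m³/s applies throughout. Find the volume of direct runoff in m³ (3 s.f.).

V ≈ 9.65 × 10^5 m³

Direct-runoff ordinates (Q − Q_b): 0.0, 1.0, 4.0, 5.0, 12.0, 18.0, 24.0, 33.0, 45.0, 55.0, 41.0, 30.0, 0.0 m³/s.
ΣQ_DR = 268.0 m³/s.
With Δt = 1 h = 3600 s, V = ΣQ_DR · Δt = 268.0 × 3600 = 9.65 × 10^5 m³.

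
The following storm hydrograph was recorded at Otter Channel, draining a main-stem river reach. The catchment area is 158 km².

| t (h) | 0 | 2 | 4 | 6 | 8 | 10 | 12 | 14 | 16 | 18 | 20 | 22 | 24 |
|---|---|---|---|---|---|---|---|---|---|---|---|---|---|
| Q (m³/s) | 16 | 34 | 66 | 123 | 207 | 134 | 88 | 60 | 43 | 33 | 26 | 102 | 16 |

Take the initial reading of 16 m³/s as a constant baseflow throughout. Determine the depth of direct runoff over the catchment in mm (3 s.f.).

d ≈ 33.7 mm

Direct runoff: 0.0, 18.0, 50.0, 107.0, 191.0, 118.0, 72.0, 44.0, 27.0, 17.0, 10.0, 86.0, 0.0 m³/s; ΣQ_DR = 740.0 m³/s.
V = ΣQ_DR · Δt = 740.0 × 7200 s = 5.328 × 10^6 m³.
Over A = 158 km², depth = V / A = 33.7 mm.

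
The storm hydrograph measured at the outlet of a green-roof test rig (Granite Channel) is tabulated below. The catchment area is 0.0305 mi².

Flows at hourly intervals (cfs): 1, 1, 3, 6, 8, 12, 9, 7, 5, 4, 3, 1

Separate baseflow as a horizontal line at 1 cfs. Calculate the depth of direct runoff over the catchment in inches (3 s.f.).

Direct runoff: 0.0, 0.0, 2.0, 5.0, 7.0, 11.0, 8.0, 6.0, 4.0, 3.0, 2.0, 0.0 cfs; ΣQ_DR = 48.00 cfs.
V = ΣQ_DR · Δt = 48.00 × 3600 s = 1.728 × 10^5 ft³.
Over A = 0.0305 mi², depth = V / A = 2.44 in.

d ≈ 2.44 in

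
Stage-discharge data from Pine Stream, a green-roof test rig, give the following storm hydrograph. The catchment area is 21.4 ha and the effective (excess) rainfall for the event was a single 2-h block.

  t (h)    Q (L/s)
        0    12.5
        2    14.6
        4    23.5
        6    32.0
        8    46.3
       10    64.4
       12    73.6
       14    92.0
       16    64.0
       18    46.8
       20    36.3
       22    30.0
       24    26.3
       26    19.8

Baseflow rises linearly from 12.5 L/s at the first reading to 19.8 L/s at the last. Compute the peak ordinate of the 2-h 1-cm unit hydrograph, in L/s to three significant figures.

Direct runoff: 0.00, 1.54, 9.88, 17.82, 31.55, 49.09, 57.73, 75.57, 47.01, 29.25, 18.18, 11.32, 7.06, 0.00 L/s; ΣQ_DR = 356.0 L/s, peak = 75.57 L/s.
Runoff depth d = ΣQ_DR·Δt / A = 356.0 × 7200 / (21.4 ha) = 11.98 mm.
The 1-cm UH is the DRH scaled by (10 mm)/d, so U_p = 75.57 × 10/11.98 = 63.1 L/s.

U_p ≈ 63.1 L/s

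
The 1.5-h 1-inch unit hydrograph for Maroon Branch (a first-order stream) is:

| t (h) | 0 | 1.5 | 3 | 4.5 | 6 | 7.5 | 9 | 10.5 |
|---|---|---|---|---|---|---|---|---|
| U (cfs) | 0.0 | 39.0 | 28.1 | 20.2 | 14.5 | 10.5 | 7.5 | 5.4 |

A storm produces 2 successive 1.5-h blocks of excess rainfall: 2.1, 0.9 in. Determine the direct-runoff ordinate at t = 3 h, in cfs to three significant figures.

Q ≈ 94.1 cfs

By discrete convolution, Q_j = Σ (P_i / 1 in) · U_{j−i}.
At t = 3 h (j=2): Q = (2.1/1)·28.1 + (0.9/1)·39.0 = 94.1 cfs.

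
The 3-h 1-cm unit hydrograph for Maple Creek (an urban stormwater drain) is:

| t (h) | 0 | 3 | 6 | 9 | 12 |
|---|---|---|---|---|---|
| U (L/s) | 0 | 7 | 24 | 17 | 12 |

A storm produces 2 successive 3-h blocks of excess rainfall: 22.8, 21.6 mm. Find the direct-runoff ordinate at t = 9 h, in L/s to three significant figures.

Q ≈ 90.6 L/s

By discrete convolution, Q_j = Σ (P_i / 10 mm) · U_{j−i}.
At t = 9 h (j=3): Q = (22.8/10)·17 + (21.6/10)·24 = 90.6 L/s.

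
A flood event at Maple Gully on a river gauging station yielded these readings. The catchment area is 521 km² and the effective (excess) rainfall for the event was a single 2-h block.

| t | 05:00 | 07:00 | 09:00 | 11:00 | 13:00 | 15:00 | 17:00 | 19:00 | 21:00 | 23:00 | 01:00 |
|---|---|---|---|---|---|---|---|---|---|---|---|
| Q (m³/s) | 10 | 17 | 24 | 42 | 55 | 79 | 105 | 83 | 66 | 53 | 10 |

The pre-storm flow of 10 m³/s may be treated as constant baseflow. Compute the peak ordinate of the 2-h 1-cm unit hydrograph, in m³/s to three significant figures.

U_p ≈ 158 m³/s

Direct runoff: 0.0, 7.0, 14.0, 32.0, 45.0, 69.0, 95.0, 73.0, 56.0, 43.0, 0.0 m³/s; ΣQ_DR = 434.0 m³/s, peak = 95.0 m³/s.
Runoff depth d = ΣQ_DR·Δt / A = 434.0 × 7200 / (521 km²) = 5.998 mm.
The 1-cm UH is the DRH scaled by (10 mm)/d, so U_p = 95.0 × 10/5.998 = 158 m³/s.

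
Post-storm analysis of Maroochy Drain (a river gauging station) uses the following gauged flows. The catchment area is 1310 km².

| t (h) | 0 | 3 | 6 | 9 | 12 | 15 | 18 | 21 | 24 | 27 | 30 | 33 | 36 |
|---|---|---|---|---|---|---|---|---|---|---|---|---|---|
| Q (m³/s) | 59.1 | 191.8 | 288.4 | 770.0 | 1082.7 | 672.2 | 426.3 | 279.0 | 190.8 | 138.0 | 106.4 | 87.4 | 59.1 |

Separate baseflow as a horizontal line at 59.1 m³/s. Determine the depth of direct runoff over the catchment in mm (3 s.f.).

d ≈ 29.5 mm

Direct runoff: 0.0, 132.7, 229.3, 710.9, 1023.6, 613.1, 367.2, 219.9, 131.7, 78.9, 47.3, 28.3, 0.0 m³/s; ΣQ_DR = 3583 m³/s.
V = ΣQ_DR · Δt = 3583 × 10800 s = 3.870 × 10^7 m³.
Over A = 1310 km², depth = V / A = 29.5 mm.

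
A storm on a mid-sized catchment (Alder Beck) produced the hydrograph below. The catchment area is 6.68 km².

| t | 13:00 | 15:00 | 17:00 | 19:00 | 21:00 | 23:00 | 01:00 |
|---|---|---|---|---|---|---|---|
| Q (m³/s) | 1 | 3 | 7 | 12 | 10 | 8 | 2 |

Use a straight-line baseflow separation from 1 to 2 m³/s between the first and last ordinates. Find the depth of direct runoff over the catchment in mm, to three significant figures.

d ≈ 35.0 mm

Direct runoff: 0.00, 1.83, 5.67, 10.50, 8.33, 6.17, 0.00 m³/s; ΣQ_DR = 32.50 m³/s.
V = ΣQ_DR · Δt = 32.50 × 7200 s = 2.340 × 10^5 m³.
Over A = 6.68 km², depth = V / A = 35.0 mm.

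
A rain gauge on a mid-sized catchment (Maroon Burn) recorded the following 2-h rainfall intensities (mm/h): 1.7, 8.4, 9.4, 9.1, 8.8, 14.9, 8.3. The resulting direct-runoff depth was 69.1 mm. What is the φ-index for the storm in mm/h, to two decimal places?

Only the 6 blocks with intensity above φ contribute runoff: 8.4, 9.4, 9.1, 8.8, 14.9, 8.3 mm/h.
Σ(I−φ)·Δt = d  ⇒  (8.4+9.4+9.1+8.8+14.9+8.3 − 6φ)·2 = 69.1
φ = (58.90 − 69.1/2) / 6 = 4.06 mm/h.

φ ≈ 4.06 mm/h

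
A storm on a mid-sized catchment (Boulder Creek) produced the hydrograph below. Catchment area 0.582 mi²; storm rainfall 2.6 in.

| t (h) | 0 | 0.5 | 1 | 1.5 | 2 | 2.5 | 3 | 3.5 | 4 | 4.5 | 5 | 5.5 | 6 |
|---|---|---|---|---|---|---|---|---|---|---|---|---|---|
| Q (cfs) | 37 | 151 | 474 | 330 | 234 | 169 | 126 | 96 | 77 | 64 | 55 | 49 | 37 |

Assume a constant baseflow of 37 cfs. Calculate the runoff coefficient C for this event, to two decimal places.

ΣQ_DR = 1418 cfs; V = ΣQ_DR·Δt = 2.552 × 10^6 ft³.
Runoff depth d = V / A = 1.888 in.
C = d / P = 1.888 / 2.6 = 0.73.

C ≈ 0.73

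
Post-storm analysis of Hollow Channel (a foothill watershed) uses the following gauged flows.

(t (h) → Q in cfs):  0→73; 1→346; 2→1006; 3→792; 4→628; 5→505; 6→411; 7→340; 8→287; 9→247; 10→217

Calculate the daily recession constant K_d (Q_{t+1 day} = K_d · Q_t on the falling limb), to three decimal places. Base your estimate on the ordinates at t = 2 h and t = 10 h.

Between t = 2 h and t = 10 h the flow falls from 1006 to 217 cfs over 8×1 h = 8 h.
Per-interval ratio K = (217/1006)^(1/8) = 0.8255; K_d = K^(24/1) = 0.010.

K_d ≈ 0.010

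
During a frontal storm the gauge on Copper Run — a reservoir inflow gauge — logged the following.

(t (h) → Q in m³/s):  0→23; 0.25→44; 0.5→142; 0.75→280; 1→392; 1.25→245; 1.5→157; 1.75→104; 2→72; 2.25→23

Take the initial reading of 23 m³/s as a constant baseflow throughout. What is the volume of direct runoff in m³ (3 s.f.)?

V ≈ 1.13 × 10^6 m³

Direct-runoff ordinates (Q − Q_b): 0.0, 21.0, 119.0, 257.0, 369.0, 222.0, 134.0, 81.0, 49.0, 0.0 m³/s.
ΣQ_DR = 1252 m³/s.
With Δt = 0.25 h = 900 s, V = ΣQ_DR · Δt = 1252 × 900 = 1.13 × 10^6 m³.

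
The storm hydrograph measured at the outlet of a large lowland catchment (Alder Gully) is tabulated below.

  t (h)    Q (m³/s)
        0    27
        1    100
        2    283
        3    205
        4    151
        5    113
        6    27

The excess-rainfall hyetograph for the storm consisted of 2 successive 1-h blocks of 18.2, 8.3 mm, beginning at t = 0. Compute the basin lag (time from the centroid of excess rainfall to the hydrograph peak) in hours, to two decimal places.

t_L ≈ 1.19 h

Centroid of excess rainfall: t_c = Σ P_i·t̄_i / ΣP_i = 0.8132 h (block centres at 0.5, 1.5 h).
Hydrograph peak occurs at t = 2 h, so basin lag t_L = 2 − 0.8132 = 1.19 h.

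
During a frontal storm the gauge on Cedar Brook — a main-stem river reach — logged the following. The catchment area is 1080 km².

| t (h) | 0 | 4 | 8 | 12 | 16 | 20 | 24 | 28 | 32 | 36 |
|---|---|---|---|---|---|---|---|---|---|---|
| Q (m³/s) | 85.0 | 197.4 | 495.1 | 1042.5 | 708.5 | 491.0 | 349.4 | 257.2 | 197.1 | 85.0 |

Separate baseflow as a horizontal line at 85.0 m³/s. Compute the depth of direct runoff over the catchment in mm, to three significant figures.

Direct runoff: 0.0, 112.4, 410.1, 957.5, 623.5, 406.0, 264.4, 172.2, 112.1, 0.0 m³/s; ΣQ_DR = 3058 m³/s.
V = ΣQ_DR · Δt = 3058 × 14400 s = 4.404 × 10^7 m³.
Over A = 1080 km², depth = V / A = 40.8 mm.

d ≈ 40.8 mm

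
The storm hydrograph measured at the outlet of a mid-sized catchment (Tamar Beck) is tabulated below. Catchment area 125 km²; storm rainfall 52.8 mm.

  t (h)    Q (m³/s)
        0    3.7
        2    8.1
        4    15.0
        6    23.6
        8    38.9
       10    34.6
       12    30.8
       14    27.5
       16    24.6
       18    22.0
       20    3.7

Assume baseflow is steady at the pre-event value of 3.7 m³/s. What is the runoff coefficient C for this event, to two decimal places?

C ≈ 0.21

ΣQ_DR = 191.8 m³/s; V = ΣQ_DR·Δt = 1.381 × 10^6 m³.
Runoff depth d = V / A = 11.05 mm.
C = d / P = 11.05 / 52.8 = 0.21.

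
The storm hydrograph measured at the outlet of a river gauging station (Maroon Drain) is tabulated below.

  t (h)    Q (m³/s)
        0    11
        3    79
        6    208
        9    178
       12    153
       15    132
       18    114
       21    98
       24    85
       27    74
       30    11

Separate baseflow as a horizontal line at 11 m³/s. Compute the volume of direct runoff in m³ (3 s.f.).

Direct-runoff ordinates (Q − Q_b): 0.0, 68.0, 197.0, 167.0, 142.0, 121.0, 103.0, 87.0, 74.0, 63.0, 0.0 m³/s.
ΣQ_DR = 1022 m³/s.
With Δt = 3 h = 10800 s, V = ΣQ_DR · Δt = 1022 × 10800 = 1.10 × 10^7 m³.

V ≈ 1.10 × 10^7 m³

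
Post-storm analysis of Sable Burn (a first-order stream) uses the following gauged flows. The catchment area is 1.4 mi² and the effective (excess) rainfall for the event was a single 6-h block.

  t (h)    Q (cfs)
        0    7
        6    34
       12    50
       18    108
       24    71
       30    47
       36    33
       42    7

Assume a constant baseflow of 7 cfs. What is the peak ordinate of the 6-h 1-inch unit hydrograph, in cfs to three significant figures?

Direct runoff: 0.0, 27.0, 43.0, 101.0, 64.0, 40.0, 26.0, 0.0 cfs; ΣQ_DR = 301.0 cfs, peak = 101.0 cfs.
Runoff depth d = ΣQ_DR·Δt / A = 301.0 × 21600 / (1.4 mi²) = 1.999 in.
The 1-inch UH is the DRH scaled by (1 in)/d, so U_p = 101.0 × 1/1.999 = 50.5 cfs.

U_p ≈ 50.5 cfs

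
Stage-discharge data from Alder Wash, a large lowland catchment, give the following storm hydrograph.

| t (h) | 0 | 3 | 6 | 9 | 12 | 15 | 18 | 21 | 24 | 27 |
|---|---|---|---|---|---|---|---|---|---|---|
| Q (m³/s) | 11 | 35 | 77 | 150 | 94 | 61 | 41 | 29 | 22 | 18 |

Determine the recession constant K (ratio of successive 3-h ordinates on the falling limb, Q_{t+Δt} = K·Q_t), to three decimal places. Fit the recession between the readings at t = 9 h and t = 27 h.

K ≈ 0.702

Using the recession-limb readings at t = 9 h and t = 27 h: Q falls from 150 to 18 m³/s over 6 intervals.
K = (Q₂/Q₁)^(1/6) = (18/150)^(1/6) = 0.702.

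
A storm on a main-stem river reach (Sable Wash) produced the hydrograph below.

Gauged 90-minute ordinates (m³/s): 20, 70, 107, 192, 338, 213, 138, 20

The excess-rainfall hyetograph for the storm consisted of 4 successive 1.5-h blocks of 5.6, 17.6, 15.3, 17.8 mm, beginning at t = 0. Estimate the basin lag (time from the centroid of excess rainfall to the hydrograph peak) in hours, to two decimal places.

Centroid of excess rainfall: t_c = Σ P_i·t̄_i / ΣP_i = 3.4569 h (block centres at 0.75, 2.25, 3.75, 5.25 h).
Hydrograph peak occurs at t = 6 h, so basin lag t_L = 6 − 3.4569 = 2.54 h.

t_L ≈ 2.54 h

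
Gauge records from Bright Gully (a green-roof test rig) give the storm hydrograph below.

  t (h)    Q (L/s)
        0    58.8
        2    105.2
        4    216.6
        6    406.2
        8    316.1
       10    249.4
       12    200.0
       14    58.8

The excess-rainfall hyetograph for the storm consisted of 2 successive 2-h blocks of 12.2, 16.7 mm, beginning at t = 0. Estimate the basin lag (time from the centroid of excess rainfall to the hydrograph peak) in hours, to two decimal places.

t_L ≈ 3.84 h

Centroid of excess rainfall: t_c = Σ P_i·t̄_i / ΣP_i = 2.1557 h (block centres at 1, 3 h).
Hydrograph peak occurs at t = 6 h, so basin lag t_L = 6 − 2.1557 = 3.84 h.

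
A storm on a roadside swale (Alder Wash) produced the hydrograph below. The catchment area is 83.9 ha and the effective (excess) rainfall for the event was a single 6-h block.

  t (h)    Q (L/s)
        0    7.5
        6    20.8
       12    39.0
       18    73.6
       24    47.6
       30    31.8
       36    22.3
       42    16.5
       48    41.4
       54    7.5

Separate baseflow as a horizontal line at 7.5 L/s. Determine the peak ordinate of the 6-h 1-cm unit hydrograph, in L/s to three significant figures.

Direct runoff: 0.0, 13.3, 31.5, 66.1, 40.1, 24.3, 14.8, 9.0, 33.9, 0.0 L/s; ΣQ_DR = 233.0 L/s, peak = 66.1 L/s.
Runoff depth d = ΣQ_DR·Δt / A = 233.0 × 21600 / (83.9 ha) = 5.999 mm.
The 1-cm UH is the DRH scaled by (10 mm)/d, so U_p = 66.1 × 10/5.999 = 110 L/s.

U_p ≈ 110 L/s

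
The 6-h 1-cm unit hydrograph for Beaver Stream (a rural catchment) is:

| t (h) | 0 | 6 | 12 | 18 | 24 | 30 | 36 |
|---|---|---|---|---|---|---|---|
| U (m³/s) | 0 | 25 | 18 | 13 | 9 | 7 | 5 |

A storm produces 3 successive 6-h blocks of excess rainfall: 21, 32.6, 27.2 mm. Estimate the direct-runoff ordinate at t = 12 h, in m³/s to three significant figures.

Q ≈ 119 m³/s

By discrete convolution, Q_j = Σ (P_i / 10 mm) · U_{j−i}.
At t = 12 h (j=2): Q = (21/10)·18 + (32.6/10)·25 + (27.2/10)·0 = 119 m³/s.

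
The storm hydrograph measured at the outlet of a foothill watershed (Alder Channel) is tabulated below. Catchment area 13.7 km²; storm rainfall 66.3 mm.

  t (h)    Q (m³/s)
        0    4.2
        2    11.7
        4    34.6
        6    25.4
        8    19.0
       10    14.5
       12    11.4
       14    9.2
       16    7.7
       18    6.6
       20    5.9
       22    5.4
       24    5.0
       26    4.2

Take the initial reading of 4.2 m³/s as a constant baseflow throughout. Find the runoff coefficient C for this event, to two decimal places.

ΣQ_DR = 106.0 m³/s; V = ΣQ_DR·Δt = 7.632 × 10^5 m³.
Runoff depth d = V / A = 55.71 mm.
C = d / P = 55.71 / 66.3 = 0.84.

C ≈ 0.84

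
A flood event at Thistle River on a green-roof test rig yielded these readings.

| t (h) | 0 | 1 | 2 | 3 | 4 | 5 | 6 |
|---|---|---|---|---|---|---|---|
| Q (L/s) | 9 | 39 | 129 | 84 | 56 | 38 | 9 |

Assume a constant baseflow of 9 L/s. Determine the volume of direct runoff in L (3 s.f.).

Direct-runoff ordinates (Q − Q_b): 0.0, 30.0, 120.0, 75.0, 47.0, 29.0, 0.0 L/s.
ΣQ_DR = 301.0 L/s.
With Δt = 1 h = 3600 s, V = ΣQ_DR · Δt = 301.0 × 3600 = 1.08 × 10^6 L.

V ≈ 1.08 × 10^6 L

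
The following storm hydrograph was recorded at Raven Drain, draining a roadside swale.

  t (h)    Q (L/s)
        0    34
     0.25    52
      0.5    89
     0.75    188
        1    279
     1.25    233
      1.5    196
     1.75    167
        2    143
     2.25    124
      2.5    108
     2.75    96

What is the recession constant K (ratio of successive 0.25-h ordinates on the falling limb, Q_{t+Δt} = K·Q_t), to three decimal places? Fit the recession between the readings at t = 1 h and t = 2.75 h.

Using the recession-limb readings at t = 1 h and t = 2.75 h: Q falls from 279 to 96 L/s over 7 intervals.
K = (Q₂/Q₁)^(1/7) = (96/279)^(1/7) = 0.859.

K ≈ 0.859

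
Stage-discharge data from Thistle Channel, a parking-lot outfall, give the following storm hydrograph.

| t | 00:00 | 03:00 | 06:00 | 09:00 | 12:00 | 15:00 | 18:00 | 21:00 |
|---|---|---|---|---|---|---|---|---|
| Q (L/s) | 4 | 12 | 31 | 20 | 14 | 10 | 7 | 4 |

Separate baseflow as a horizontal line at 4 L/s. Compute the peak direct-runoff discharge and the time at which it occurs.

Q_p = 27.0 L/s at t = 06:00

Subtracting baseflow gives direct-runoff ordinates: 0.0, 8.0, 27.0, 16.0, 10.0, 6.0, 3.0, 0.0 L/s.
The maximum is 27.0 L/s, occurring at the reading for t = 06:00.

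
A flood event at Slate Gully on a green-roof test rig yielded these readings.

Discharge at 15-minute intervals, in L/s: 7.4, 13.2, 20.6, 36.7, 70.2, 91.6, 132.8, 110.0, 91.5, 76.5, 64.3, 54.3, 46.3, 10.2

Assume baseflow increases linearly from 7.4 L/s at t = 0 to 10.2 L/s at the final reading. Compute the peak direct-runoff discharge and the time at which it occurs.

Q_p = 124.11 L/s at t = 1.5 h

Subtracting baseflow gives direct-runoff ordinates: 0.00, 5.58, 12.77, 28.65, 61.94, 83.12, 124.11, 101.09, 82.38, 67.16, 54.75, 44.53, 36.32, 0.00 L/s.
The maximum is 124.11 L/s, occurring at the reading for t = 1.5 h.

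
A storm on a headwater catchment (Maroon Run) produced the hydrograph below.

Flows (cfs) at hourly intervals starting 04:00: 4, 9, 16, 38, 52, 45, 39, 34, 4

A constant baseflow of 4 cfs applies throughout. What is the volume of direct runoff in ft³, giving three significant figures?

V ≈ 7.38 × 10^5 ft³

Direct-runoff ordinates (Q − Q_b): 0.0, 5.0, 12.0, 34.0, 48.0, 41.0, 35.0, 30.0, 0.0 cfs.
ΣQ_DR = 205.0 cfs.
With Δt = 1 h = 3600 s, V = ΣQ_DR · Δt = 205.0 × 3600 = 7.38 × 10^5 ft³.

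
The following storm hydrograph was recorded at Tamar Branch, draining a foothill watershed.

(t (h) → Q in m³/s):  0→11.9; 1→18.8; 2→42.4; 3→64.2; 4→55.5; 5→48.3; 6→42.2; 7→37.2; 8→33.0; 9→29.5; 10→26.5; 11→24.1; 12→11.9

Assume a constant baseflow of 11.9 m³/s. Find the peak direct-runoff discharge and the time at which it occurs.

Q_p = 52.3 m³/s at t = 3 h

Subtracting baseflow gives direct-runoff ordinates: 0.0, 6.9, 30.5, 52.3, 43.6, 36.4, 30.3, 25.3, 21.1, 17.6, 14.6, 12.2, 0.0 m³/s.
The maximum is 52.3 m³/s, occurring at the reading for t = 3 h.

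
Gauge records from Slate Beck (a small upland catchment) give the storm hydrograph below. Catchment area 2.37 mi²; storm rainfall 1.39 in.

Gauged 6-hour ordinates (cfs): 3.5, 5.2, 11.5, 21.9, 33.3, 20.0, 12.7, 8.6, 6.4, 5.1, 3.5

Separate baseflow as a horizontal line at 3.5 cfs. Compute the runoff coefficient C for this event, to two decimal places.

C ≈ 0.26

ΣQ_DR = 93.20 cfs; V = ΣQ_DR·Δt = 2.013 × 10^6 ft³.
Runoff depth d = V / A = 0.3656 in.
C = d / P = 0.3656 / 1.39 = 0.26.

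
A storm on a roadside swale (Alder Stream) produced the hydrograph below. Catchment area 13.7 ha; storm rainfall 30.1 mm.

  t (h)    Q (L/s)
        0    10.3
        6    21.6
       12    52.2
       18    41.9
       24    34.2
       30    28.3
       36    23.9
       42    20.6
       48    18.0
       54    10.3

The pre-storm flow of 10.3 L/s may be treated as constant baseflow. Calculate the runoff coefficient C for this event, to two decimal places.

ΣQ_DR = 158.3 L/s; V = ΣQ_DR·Δt = 3.419 × 10^6 L.
Runoff depth d = V / A = 24.96 mm.
C = d / P = 24.96 / 30.1 = 0.83.

C ≈ 0.83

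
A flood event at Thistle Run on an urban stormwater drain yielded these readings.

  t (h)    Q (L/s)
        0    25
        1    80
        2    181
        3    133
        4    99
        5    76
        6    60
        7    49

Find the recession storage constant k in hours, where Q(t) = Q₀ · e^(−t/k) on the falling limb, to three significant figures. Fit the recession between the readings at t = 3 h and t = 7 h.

k ≈ 4.01 h

On the falling limb, Q drops from 133 to 49 L/s between t = 3 h and t = 7 h (Δt = 4 h).
k = −Δt / ln(Q₂/Q₁) = −4 / ln(49/133) = 4.01 h.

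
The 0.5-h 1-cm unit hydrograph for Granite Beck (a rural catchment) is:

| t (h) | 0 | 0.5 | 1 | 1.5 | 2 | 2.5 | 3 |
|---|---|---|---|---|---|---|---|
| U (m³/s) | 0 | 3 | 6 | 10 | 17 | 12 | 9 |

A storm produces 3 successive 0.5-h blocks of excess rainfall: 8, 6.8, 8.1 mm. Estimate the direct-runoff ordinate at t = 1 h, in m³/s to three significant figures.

By discrete convolution, Q_j = Σ (P_i / 10 mm) · U_{j−i}.
At t = 1 h (j=2): Q = (8/10)·6 + (6.8/10)·3 + (8.1/10)·0 = 6.84 m³/s.

Q ≈ 6.84 m³/s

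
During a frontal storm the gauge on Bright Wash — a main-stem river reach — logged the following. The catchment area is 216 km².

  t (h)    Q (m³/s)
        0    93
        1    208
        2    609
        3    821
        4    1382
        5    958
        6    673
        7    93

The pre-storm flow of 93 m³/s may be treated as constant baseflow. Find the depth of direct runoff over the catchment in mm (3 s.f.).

Direct runoff: 0.0, 115.0, 516.0, 728.0, 1289.0, 865.0, 580.0, 0.0 m³/s; ΣQ_DR = 4093 m³/s.
V = ΣQ_DR · Δt = 4093 × 3600 s = 1.473 × 10^7 m³.
Over A = 216 km², depth = V / A = 68.2 mm.

d ≈ 68.2 mm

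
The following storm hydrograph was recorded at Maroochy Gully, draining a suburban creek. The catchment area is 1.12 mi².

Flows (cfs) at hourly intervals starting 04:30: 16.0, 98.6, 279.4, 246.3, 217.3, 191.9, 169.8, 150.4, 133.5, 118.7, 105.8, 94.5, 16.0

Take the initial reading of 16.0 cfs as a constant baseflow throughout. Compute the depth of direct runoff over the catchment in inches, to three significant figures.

Direct runoff: 0.0, 82.6, 263.4, 230.3, 201.3, 175.9, 153.8, 134.4, 117.5, 102.7, 89.8, 78.5, 0.0 cfs; ΣQ_DR = 1630 cfs.
V = ΣQ_DR · Δt = 1630 × 3600 s = 5.869 × 10^6 ft³.
Over A = 1.12 mi², depth = V / A = 2.26 in.

d ≈ 2.26 in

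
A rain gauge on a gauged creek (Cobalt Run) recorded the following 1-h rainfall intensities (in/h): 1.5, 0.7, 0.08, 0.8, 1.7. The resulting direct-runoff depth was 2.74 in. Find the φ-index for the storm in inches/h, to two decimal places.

Only the 4 blocks with intensity above φ contribute runoff: 1.5, 0.7, 0.8, 1.7 in/h.
Σ(I−φ)·Δt = d  ⇒  (1.5+0.7+0.8+1.7 − 4φ)·1 = 2.74
φ = (4.700 − 2.74/1) / 4 = 0.49 in/h.

φ ≈ 0.49 in/h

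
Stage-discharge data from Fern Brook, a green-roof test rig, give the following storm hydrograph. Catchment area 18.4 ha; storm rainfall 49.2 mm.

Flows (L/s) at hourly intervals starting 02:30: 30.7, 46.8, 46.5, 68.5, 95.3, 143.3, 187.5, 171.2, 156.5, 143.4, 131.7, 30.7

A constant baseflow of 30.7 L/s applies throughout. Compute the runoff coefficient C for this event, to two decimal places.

C ≈ 0.35

ΣQ_DR = 883.7 L/s; V = ΣQ_DR·Δt = 3.181 × 10^6 L.
Runoff depth d = V / A = 17.29 mm.
C = d / P = 17.29 / 49.2 = 0.35.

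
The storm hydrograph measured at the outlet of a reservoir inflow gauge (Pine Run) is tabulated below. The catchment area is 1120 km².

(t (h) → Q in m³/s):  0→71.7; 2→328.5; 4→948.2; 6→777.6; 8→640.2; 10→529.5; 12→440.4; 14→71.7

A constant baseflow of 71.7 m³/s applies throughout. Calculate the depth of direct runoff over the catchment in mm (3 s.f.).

d ≈ 20.8 mm

Direct runoff: 0.0, 256.8, 876.5, 705.9, 568.5, 457.8, 368.7, 0.0 m³/s; ΣQ_DR = 3234 m³/s.
V = ΣQ_DR · Δt = 3234 × 7200 s = 2.329 × 10^7 m³.
Over A = 1120 km², depth = V / A = 20.8 mm.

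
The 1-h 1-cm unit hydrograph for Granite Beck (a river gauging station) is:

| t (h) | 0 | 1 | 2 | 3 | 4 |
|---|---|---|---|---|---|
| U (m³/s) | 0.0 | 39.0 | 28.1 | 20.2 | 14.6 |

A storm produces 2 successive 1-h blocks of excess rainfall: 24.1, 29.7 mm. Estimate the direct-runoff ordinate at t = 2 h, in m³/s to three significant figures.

By discrete convolution, Q_j = Σ (P_i / 10 mm) · U_{j−i}.
At t = 2 h (j=2): Q = (24.1/10)·28.1 + (29.7/10)·39.0 = 184 m³/s.

Q ≈ 184 m³/s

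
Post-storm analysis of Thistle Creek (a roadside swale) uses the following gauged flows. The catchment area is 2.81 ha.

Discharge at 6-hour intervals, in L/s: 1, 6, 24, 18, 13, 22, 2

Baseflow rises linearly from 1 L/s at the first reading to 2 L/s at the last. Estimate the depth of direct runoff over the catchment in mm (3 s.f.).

d ≈ 58.0 mm

Direct runoff: 0.00, 4.83, 22.67, 16.50, 11.33, 20.17, 0.00 L/s; ΣQ_DR = 75.50 L/s.
V = ΣQ_DR · Δt = 75.50 × 21600 s = 1.631 × 10^6 L.
Over A = 2.81 ha, depth = V / A = 58.0 mm.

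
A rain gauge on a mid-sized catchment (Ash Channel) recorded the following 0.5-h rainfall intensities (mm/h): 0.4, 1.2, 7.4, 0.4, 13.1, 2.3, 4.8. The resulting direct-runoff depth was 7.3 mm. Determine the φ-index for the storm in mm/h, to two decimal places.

Only the 3 blocks with intensity above φ contribute runoff: 7.4, 13.1, 4.8 mm/h.
Σ(I−φ)·Δt = d  ⇒  (7.4+13.1+4.8 − 3φ)·0.5 = 7.3
φ = (25.30 − 7.3/0.5) / 3 = 3.57 mm/h.

φ ≈ 3.57 mm/h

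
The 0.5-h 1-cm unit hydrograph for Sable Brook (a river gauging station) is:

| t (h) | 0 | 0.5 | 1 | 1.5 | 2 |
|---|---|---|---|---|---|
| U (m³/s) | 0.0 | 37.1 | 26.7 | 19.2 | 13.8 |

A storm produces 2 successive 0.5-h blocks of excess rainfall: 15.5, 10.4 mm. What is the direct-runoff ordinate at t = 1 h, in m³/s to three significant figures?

By discrete convolution, Q_j = Σ (P_i / 10 mm) · U_{j−i}.
At t = 1 h (j=2): Q = (15.5/10)·26.7 + (10.4/10)·37.1 = 80.0 m³/s.

Q ≈ 80.0 m³/s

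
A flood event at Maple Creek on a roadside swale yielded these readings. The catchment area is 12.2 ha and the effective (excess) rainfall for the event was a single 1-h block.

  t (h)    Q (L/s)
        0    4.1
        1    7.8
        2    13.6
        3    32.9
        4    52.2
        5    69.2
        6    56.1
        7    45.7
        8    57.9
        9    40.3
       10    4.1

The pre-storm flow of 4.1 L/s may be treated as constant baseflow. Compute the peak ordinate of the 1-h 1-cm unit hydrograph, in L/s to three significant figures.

Direct runoff: 0.0, 3.7, 9.5, 28.8, 48.1, 65.1, 52.0, 41.6, 53.8, 36.2, 0.0 L/s; ΣQ_DR = 338.8 L/s, peak = 65.1 L/s.
Runoff depth d = ΣQ_DR·Δt / A = 338.8 × 3600 / (12.2 ha) = 9.997 mm.
The 1-cm UH is the DRH scaled by (10 mm)/d, so U_p = 65.1 × 10/9.997 = 65.1 L/s.

U_p ≈ 65.1 L/s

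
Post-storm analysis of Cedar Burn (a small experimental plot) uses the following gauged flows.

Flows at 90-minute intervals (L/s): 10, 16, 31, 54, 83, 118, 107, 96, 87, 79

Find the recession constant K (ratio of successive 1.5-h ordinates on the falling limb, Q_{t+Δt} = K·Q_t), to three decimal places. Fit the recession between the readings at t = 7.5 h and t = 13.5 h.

Using the recession-limb readings at t = 7.5 h and t = 13.5 h: Q falls from 118 to 79 L/s over 4 intervals.
K = (Q₂/Q₁)^(1/4) = (79/118)^(1/4) = 0.905.

K ≈ 0.905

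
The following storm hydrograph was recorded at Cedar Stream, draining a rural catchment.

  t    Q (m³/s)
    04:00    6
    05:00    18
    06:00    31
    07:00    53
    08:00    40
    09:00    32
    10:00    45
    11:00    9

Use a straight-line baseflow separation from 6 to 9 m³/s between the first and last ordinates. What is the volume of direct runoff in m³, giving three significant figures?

V ≈ 6.26 × 10^5 m³

Direct-runoff ordinates (Q − Q_b): 0.00, 11.57, 24.14, 45.71, 32.29, 23.86, 36.43, 0.00 m³/s.
ΣQ_DR = 174.0 m³/s.
With Δt = 1 h = 3600 s, V = ΣQ_DR · Δt = 174.0 × 3600 = 6.26 × 10^5 m³.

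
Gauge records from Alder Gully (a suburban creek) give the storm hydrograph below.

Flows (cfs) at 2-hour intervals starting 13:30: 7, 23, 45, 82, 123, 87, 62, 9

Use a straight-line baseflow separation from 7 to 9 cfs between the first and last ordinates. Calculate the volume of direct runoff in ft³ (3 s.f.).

V ≈ 2.69 × 10^6 ft³

Direct-runoff ordinates (Q − Q_b): 0.00, 15.71, 37.43, 74.14, 114.86, 78.57, 53.29, 0.00 cfs.
ΣQ_DR = 374.0 cfs.
With Δt = 2 h = 7200 s, V = ΣQ_DR · Δt = 374.0 × 7200 = 2.69 × 10^6 ft³.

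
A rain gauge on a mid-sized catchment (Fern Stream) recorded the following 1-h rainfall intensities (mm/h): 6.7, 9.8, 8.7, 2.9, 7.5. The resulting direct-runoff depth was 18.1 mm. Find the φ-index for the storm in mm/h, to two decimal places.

φ ≈ 3.65 mm/h

Only the 4 blocks with intensity above φ contribute runoff: 6.7, 9.8, 8.7, 7.5 mm/h.
Σ(I−φ)·Δt = d  ⇒  (6.7+9.8+8.7+7.5 − 4φ)·1 = 18.1
φ = (32.70 − 18.1/1) / 4 = 3.65 mm/h.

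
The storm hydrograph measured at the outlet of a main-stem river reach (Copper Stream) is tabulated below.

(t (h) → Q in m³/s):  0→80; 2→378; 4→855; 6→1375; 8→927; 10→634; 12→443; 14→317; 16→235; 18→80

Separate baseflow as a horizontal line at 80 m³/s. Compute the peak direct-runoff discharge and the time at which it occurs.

Q_p = 1295.0 m³/s at t = 6 h

Subtracting baseflow gives direct-runoff ordinates: 0.0, 298.0, 775.0, 1295.0, 847.0, 554.0, 363.0, 237.0, 155.0, 0.0 m³/s.
The maximum is 1295.0 m³/s, occurring at the reading for t = 6 h.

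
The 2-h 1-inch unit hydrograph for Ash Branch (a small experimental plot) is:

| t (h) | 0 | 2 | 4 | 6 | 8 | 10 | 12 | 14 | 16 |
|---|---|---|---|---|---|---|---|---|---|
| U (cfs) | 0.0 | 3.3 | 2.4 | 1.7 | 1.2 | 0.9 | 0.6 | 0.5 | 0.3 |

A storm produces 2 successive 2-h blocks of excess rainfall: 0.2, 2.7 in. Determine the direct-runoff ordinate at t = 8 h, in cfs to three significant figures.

By discrete convolution, Q_j = Σ (P_i / 1 in) · U_{j−i}.
At t = 8 h (j=4): Q = (0.2/1)·1.2 + (2.7/1)·1.7 = 4.83 cfs.

Q ≈ 4.83 cfs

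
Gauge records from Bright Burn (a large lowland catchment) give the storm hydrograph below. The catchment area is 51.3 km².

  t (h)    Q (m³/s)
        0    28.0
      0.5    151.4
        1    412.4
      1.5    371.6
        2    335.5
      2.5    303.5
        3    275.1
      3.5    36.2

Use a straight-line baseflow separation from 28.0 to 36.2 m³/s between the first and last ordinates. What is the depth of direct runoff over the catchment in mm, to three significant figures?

d ≈ 58.1 mm

Direct runoff: 0.00, 122.23, 382.06, 340.09, 302.81, 269.64, 240.07, 0.00 m³/s; ΣQ_DR = 1657 m³/s.
V = ΣQ_DR · Δt = 1657 × 1800 s = 2.982 × 10^6 m³.
Over A = 51.3 km², depth = V / A = 58.1 mm.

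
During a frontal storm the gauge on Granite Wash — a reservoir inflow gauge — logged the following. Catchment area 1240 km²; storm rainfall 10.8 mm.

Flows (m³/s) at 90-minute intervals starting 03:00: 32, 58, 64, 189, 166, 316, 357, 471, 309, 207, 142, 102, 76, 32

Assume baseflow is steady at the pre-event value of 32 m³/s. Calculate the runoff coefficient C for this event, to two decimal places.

ΣQ_DR = 2073 m³/s; V = ΣQ_DR·Δt = 1.119 × 10^7 m³.
Runoff depth d = V / A = 9.028 mm.
C = d / P = 9.028 / 10.8 = 0.84.

C ≈ 0.84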